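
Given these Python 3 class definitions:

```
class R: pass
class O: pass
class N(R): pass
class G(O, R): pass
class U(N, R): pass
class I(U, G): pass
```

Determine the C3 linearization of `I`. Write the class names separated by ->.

I -> U -> N -> G -> O -> R -> object

L[I] = I + merge(L[U], L[G], [U G])
  take U:  [U N R object] + [G O R object] + [U G]
  take N:  [N R object] + [G O R object] + [G]
  take G:  [R object] + [G O R object] + [G]
  take O:  [R object] + [O R object]
  take R:  [R object] + [R object]
  take object:  [object] + [object]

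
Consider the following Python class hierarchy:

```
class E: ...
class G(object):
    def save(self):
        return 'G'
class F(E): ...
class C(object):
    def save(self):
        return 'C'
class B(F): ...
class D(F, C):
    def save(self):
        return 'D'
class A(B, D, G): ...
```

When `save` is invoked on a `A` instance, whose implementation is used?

L[A] = A + merge(L[B], L[D], L[G], [B D G])
  take B:  [B F E object] + [D F E C object] + [G object] + [B D G]
  take D:  [F E object] + [D F E C object] + [G object] + [D G]
  take F:  [F E object] + [F E C object] + [G object] + [G]
  take E:  [E object] + [E C object] + [G object] + [G]
  take C:  [object] + [C object] + [G object] + [G]
  take G:  [object] + [object] + [G object] + [G]
  take object:  [object] + [object] + [object]
MRO: A B D F E C G object
save is defined in: C, D, G. First along the MRO is D.

D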